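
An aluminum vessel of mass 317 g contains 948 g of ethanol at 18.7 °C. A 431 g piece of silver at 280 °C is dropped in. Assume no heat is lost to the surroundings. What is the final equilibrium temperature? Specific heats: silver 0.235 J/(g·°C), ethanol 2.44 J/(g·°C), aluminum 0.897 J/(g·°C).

T_f ≈ 28.5 °C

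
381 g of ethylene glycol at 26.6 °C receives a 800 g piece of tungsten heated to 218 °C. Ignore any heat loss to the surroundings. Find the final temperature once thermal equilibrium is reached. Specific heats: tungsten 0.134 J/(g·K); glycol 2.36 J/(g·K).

Setting the total heat transfer to zero:
800·0.134·(T − 218) + 381·2.36·(T − 26.6) = 0
107.2(T − 218) + 899.16(T − 26.6) = 0
1006.4 T = 47287
T = 47287 / 1006.4 = 47 °C

T_f ≈ 47.0 °C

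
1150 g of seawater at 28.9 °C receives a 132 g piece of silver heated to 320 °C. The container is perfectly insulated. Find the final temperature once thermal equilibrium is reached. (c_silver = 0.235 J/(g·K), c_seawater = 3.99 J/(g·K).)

T_f ≈ 30.9 °C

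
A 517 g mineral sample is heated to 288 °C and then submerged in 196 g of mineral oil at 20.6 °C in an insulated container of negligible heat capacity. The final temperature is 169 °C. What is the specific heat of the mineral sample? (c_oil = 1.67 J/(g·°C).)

c ≈ 0.79 J/(g·°C)

Heat lost by the mineral sample = heat gained by the oil:
517·c·(288 − 169) = 196·1.67·(169 − 20.6)
61523 c = 48574  ⇒  c ≈ 0.7895 J/(g·°C)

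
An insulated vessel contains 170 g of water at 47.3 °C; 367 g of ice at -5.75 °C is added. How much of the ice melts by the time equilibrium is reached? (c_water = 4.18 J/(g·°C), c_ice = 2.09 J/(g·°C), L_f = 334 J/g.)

m_melted ≈ 87.4 g

Heat available from the water dropping to 0 °C: 170·4.18·47.3 = 33611 J.
Warming the ice to 0 °C takes 367·2.09·5.75 = 4410.4 J, leaving 29201 J for melting.
To melt every bit of ice: 367·334 = 122578 J.
That's not enough to melt it all — equilibrium is at 0 °C with ice remaining.
m_melted·334 = 29201  ⇒  m_melted ≈ 87.43 g.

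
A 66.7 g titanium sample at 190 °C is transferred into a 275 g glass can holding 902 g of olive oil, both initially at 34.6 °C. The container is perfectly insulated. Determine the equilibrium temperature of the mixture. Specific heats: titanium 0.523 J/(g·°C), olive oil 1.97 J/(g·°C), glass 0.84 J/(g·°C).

T_f ≈ 37.3 °C

Net heat exchanged in the isolated system is zero:
66.7*0.523*(T − 190) + 902*1.97*(T − 34.6) + 275*0.84*(T − 34.6) = 0
34.88(T − 190) + 1776.9(T − 34.6) + 231(T − 34.6) = 0
(34.88 + 1776.9 + 231) T = 34.88*190 + 1776.9*34.6 + 231*34.6
T = 76103 / 2042.8 = 37.3 °C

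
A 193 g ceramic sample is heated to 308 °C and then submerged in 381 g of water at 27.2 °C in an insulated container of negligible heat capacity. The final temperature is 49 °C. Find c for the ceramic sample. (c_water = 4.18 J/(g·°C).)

Net heat exchanged in the isolated system is zero:
193×c×(49 − 308) + 381×4.18×(49 − 27.2) = 0
-49987 c = -34718
c = -34718/-49987 ≈ 0.6945 J/(g·°C)

c ≈ 0.695 J/(g·°C)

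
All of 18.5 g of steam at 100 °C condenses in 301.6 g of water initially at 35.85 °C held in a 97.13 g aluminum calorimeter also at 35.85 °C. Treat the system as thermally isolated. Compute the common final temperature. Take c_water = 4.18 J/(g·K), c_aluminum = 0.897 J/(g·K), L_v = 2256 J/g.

T_f ≈ 68.6 °C

Energy conservation, ΣQ = 0:
latent heat released on condensation: 18.5×2256 = 41736; condensate cools 100→T: 18.5×4.18×(T − 100) = 77.33(T − 100); original water: 1260.7(T − 35.85); cup: 87.13(T − 35.85)
1425.1 T = 41736 + 7733 + 48319 = 97788
T ≈ 68.62 °C, under the boiling point, so the assumption holds.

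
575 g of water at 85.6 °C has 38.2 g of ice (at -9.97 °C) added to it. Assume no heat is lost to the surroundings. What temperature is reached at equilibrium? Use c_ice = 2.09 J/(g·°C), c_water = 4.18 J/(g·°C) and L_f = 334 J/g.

T_f ≈ 75.0 °C

Taking heat into each body as positive, Σ m c ΔT = 0:
warm ice to 0 °C: 38.2·2.09·(0 − (-9.97)) = 795.98; melt ice: 38.2·334 = 12759; warm the meltwater: 159.68 T; water: 2403.5(T − 85.6)
2563.2 T = 205740 − 13555 = 192185
T ≈ 74.98 °C (positive, so assuming full melt was valid).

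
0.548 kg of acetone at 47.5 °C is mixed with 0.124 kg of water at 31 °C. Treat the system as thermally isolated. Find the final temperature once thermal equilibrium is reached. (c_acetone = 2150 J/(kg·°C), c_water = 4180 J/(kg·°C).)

T_f ≈ 42.5 °C

With ΣQ=0 the equilibrium temperature is the m·c-weighted mean:
T_f = (1178.2·47.5 + 518.32·31) / (1178.2 + 518.32)
    = 72032 / 1696.5 ≈ 42.46 °C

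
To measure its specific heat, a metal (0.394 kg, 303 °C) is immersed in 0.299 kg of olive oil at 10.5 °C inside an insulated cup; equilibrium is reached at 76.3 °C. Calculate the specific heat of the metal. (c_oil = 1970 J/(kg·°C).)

c ≈ 434 J/(kg·°C)

m_s c (T_s − T_f) = m_oil c_oil (T_f − T_0):
0.394·c·(303 − 76.3) = 0.299·1970·(76.3 − 10.5)
89.32 c = 38758  ⇒  c ≈ 433.9 J/(kg·°C)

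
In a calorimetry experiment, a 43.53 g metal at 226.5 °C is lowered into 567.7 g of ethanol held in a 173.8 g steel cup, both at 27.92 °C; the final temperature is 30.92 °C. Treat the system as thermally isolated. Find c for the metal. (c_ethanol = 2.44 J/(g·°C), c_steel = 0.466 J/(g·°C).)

c ≈ 0.517 J/(g·°C)

Conservation of energy gives ΣQ = 0:
43.53×c×(30.92 − 226.5) + 567.7×2.44×(30.92 − 27.92) + 173.8×0.466×(30.92 − 27.92) = 0
-8513.6 c = -4398.5
c = -4398.5/-8513.6 ≈ 0.5166 J/(g·°C)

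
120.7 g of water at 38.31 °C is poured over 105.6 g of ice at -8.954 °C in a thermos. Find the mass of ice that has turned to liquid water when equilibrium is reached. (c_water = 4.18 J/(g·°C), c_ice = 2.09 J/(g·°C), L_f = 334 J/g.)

m_melted ≈ 52 g

Water can give up m c ΔT = 120.7×4.18×38.31 = 19328 J before reaching 0 °C.
Of that, 105.6×2.09×8.954 = 1976.2 J goes to bring the ice to 0 °C, leaving 17352 J.
Melting all 105.6 g of ice would need 105.6×334 = 35270 J.
Since 17352 < 35270 J, not all the ice melts; equilibrium is at 0 °C.
Mass melted = 17352/334 ≈ 51.95 g.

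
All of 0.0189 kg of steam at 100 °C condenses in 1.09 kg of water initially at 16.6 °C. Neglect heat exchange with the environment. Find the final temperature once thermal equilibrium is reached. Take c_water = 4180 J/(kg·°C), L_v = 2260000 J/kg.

Conservation of energy gives ΣQ = 0:
condense steam: −0.0189·2260000 = −42714; condensed water 100 °C→T: 79(T − 100); water warms: 1.09·4180·(T − 16.6) = 4556.2(T − 16.6)
4635.2 T = 42714 + 7900.2 + 75633 = 126247
T ≈ 27.24 °C — below 100 °C, confirming all the steam condensed.

T_f ≈ 27.2 °C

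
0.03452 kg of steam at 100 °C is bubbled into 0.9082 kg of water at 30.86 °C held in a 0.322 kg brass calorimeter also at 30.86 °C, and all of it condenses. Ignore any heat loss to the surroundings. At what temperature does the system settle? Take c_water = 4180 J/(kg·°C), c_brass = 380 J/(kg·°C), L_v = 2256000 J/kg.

T_f ≈ 52.5 °C

Taking heat into each body as positive, Σ m c ΔT = 0:
steam→water at 100 °C releases m L_v = 0.03452×2256000 = 77877
  condensed water 100 °C→T: 144.29(T − 100)
  original water: 3796.3(T − 30.86)
  cup: 122.36(T − 30.86)
4062.9 T = 77877 + 14429 + 120929 = 213236
T ≈ 52.48 °C (< 100 °C, so full condensation is consistent).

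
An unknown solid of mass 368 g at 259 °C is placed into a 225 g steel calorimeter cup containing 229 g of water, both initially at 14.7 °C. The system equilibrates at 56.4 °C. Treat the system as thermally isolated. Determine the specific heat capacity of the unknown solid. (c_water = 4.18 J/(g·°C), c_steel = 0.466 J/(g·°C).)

Conservation of energy gives ΣQ = 0:
368·c·(56.4 − 259) + 229·4.18·(56.4 − 14.7) + 225·0.466·(56.4 − 14.7) = 0
-74557 c = -44288
c = -44288/-74557 ≈ 0.594 J/(g·°C)

c ≈ 0.594 J/(g·°C)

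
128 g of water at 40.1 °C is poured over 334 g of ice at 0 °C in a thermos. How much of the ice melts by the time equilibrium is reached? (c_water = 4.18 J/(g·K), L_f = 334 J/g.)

m_melted ≈ 64.2 g

Cooling the water to 0 °C releases 128·4.18·40.1 = 21455 J.
Fully melting the ice requires m_ice L_f = 334·334 = 111556 J.
That's not enough to melt it all — equilibrium is at 0 °C with ice remaining.
m_melt = 21455 / L_f = 64.24 g.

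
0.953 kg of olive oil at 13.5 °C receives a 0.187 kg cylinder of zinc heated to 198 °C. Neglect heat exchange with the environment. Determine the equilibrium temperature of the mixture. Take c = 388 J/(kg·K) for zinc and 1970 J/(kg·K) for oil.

Setting the total heat transfer to zero:
0.187·388·(T − 198) + 0.953·1970·(T − 13.5) = 0
72.56(T − 198) + 1877.4(T − 13.5) = 0
(72.56 + 1877.4) T = 72.56·198 + 1877.4·13.5
T = 39711 / 1950 = 20.4 °C

T_f ≈ 20.4 °C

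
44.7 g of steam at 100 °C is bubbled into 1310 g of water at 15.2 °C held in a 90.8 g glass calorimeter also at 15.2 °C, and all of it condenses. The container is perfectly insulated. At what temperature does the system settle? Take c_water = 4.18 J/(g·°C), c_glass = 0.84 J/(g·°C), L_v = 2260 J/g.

T_f ≈ 35.6 °C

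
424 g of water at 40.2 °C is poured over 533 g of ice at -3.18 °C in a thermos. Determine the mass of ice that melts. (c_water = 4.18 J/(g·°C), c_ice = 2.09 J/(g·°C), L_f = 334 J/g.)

m_melted ≈ 203 g

Cooling the water to 0 °C releases 424·4.18·40.2 = 71247 J.
Of that, 533·2.09·3.18 = 3542.4 J goes to bring the ice to 0 °C, leaving 67705 J.
To melt every bit of ice: 533·334 = 178022 J.
That's not enough to melt it all — equilibrium is at 0 °C with ice remaining.
m_melt = 67705 / L_f = 202.7 g.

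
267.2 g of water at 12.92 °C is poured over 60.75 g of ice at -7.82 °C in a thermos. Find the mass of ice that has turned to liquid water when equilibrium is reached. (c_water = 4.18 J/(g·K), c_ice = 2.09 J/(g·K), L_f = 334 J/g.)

Heat available from the water dropping to 0 °C: 267.2×4.18×12.92 = 14430 J.
Of that, 60.75×2.09×7.82 = 992.89 J goes to bring the ice to 0 °C, leaving 13437 J.
Fully melting the ice requires m_ice L_f = 60.75×334 = 20290 J.
Since 13437 < 20290 J, not all the ice melts; equilibrium is at 0 °C.
Mass melted = 13437/334 ≈ 40.23 g.

m_melted ≈ 40.2 g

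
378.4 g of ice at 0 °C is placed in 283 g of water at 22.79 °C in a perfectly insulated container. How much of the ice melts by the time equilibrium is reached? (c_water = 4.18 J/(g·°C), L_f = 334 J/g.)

m_melted ≈ 80.7 g

Water can give up m c ΔT = 283·4.18·22.79 = 26959 J before reaching 0 °C.
To melt every bit of ice: 378.4·334 = 126386 J.
That's not enough to melt it all — equilibrium is at 0 °C with ice remaining.
m_melt = 26959 / L_f = 80.72 g.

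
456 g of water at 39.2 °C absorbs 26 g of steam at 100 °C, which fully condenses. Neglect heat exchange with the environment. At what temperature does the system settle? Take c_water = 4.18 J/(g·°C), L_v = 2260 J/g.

Net heat exchanged in the isolated system is zero:
latent heat released on condensation: 26·2260 = 58760
  condensate cools 100→T: 26·4.18·(T − 100) = 108.68(T − 100)
  original water: 1906.1(T − 39.2)
2014.8 T = 58760 + 10868 + 74718 = 144346
T ≈ 71.64 °C — below 100 °C, confirming all the steam condensed.

T_f ≈ 71.6 °C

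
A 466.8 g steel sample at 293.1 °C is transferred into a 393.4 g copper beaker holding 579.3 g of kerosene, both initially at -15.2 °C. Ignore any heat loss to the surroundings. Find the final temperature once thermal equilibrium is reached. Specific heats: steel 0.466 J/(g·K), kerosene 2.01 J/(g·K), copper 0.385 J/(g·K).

T_f ≈ 28.5 °C

T_f is the heat-capacity-weighted average of the initial temperatures:
T_f = (217.53·293.1 + 1164.4·(-15.2) + 151.46·(-15.2)) / (217.53 + 1164.4 + 151.46)
    = 43757 / 1533.4 ≈ 28.54 °C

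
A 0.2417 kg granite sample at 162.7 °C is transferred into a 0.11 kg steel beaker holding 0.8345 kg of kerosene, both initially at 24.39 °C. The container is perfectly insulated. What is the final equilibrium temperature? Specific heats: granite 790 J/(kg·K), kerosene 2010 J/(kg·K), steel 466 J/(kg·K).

Energy conservation, ΣQ = 0:
0.2417*790*(T − 162.7) + 0.8345*2010*(T − 24.39) + 0.11*466*(T − 24.39) = 0
190.94(T − 162.7) + 1677.3(T − 24.39) + 51.26(T − 24.39) = 0
(190.94 + 1677.3 + 51.26) T = 190.94*162.7 + 1677.3*24.39 + 51.26*24.39
T = 73227 / 1919.5 = 38.1 °C

T_f ≈ 38.1 °C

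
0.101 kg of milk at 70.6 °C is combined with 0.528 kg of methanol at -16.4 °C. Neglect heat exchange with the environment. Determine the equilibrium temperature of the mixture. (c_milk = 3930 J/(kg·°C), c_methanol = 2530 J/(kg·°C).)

T_f is the heat-capacity-weighted average of the initial temperatures:
T_f = (396.93*70.6 + 1335.8*(-16.4)) / (396.93 + 1335.8)
    = 6115.5 / 1732.8 ≈ 3.53 °C

T_f ≈ 3.5 °C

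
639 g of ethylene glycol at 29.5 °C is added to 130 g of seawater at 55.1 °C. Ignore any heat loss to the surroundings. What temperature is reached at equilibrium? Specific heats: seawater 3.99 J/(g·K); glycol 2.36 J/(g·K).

T_f ≈ 36.1 °C

Let T be the final temperature. ΣQ_i = 0:
130*3.99*(T − 55.1) + 639*2.36*(T − 29.5) = 0
518.7(T − 55.1) + 1508(T − 29.5) = 0
2026.7 T = 73068
T ≈ 36.05 °C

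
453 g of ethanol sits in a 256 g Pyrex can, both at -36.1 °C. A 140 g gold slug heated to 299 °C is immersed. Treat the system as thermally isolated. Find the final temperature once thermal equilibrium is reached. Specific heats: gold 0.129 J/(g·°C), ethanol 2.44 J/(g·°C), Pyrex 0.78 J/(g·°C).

Net heat exchanged in the isolated system is zero:
140*0.129*(T − 299) + 453*2.44*(T − (-36.1)) + 256*0.78*(T − (-36.1)) = 0
1323.1 T = -41711
T = -41711 / 1323.1 = -31.5 °C

T_f ≈ -31.5 °C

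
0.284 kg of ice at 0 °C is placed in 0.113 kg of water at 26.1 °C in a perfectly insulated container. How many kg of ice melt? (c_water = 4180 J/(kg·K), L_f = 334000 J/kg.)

m_melted ≈ 0.0369 kg

Heat available from the water dropping to 0 °C: 0.113·4180·26.1 = 12328 J.
Melting all 0.284 kg of ice would need 0.284·334000 = 94856 J.
Since 12328 < 94856 J, not all the ice melts; equilibrium is at 0 °C.
Mass melted = 12328/334000 ≈ 0.03691 kg.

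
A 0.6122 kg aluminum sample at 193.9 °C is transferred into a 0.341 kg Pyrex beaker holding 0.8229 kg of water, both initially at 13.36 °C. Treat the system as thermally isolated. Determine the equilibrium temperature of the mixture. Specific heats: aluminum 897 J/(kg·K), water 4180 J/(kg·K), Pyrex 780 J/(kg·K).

Setting the total heat transfer to zero:
0.6122*897*(T − 193.9) + 0.8229*4180*(T − 13.36) + 0.341*780*(T − 13.36) = 0
549.14(T − 193.9) + 3439.7(T − 13.36) + 265.98(T − 13.36) = 0
(549.14 + 3439.7 + 265.98) T = 549.14*193.9 + 3439.7*13.36 + 265.98*13.36
T = 155987 / 4254.8 = 36.7 °C

T_f ≈ 36.7 °C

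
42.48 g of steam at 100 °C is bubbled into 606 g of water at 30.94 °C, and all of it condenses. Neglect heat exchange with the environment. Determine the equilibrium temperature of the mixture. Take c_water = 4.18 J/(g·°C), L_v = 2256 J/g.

T_f ≈ 70.8 °C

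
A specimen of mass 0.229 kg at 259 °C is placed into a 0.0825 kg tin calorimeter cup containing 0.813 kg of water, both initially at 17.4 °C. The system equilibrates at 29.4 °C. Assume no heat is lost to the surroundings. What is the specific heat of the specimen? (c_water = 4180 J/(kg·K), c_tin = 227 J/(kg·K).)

c ≈ 780 J/(kg·K)

Heat gained plus heat lost sum to zero:
0.229·c·(29.4 − 259) + 0.813·4180·(29.4 − 17.4) + 0.0825·227·(29.4 − 17.4) = 0
-52.58 c = -41005
c = -41005/-52.58 ≈ 779.9 J/(kg·K)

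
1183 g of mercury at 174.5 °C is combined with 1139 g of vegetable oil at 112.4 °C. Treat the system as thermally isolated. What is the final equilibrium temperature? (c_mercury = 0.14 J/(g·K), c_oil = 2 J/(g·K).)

T_f ≈ 116.6 °C

Let T be the final temperature. ΣQ_i = 0:
1183·0.14·(T − 174.5) + 1139·2·(T − 112.4) = 0
165.62(T − 174.5) + 2278(T − 112.4) = 0
2443.6 T = 284948
T = 284948/2443.6 ≈ 116.61 °C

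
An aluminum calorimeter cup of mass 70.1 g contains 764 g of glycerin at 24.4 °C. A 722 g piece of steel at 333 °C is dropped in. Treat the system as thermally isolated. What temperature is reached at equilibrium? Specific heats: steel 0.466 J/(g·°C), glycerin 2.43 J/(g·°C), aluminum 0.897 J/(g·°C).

T_f ≈ 70.4 °C

Energy conservation, ΣQ = 0:
722×0.466×(T − 333) + 764×2.43×(T − 24.4) + 70.1×0.897×(T − 24.4) = 0
336.45(T − 333) + 1856.5(T − 24.4) + 62.88(T − 24.4) = 0
(336.45 + 1856.5 + 62.88) T = 336.45×333 + 1856.5×24.4 + 62.88×24.4
T = 158872/2255.9 ≈ 70.43 °C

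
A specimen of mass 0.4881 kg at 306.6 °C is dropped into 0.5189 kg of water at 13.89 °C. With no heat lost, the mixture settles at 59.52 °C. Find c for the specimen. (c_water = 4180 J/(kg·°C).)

c ≈ 821 J/(kg·°C)

Heat gained plus heat lost sum to zero:
0.4881·c·(59.52 − 306.6) + 0.5189·4180·(59.52 − 13.89) = 0
-120.6 c = -98972
c = -98972/-120.6 ≈ 820.7 J/(kg·°C)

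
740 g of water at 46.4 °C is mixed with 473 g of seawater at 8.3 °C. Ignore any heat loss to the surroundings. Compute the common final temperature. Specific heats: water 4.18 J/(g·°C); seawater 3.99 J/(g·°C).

T_f ≈ 32.0 °C

Conservation of energy gives ΣQ = 0:
740·4.18·(T − 46.4) + 473·3.99·(T − 8.3) = 0
3093.2(T − 46.4) + 1887.3(T − 8.3) = 0
(3093.2 + 1887.3) T = 3093.2·46.4 + 1887.3·8.3
T = 159189 / 4980.5 = 32 °C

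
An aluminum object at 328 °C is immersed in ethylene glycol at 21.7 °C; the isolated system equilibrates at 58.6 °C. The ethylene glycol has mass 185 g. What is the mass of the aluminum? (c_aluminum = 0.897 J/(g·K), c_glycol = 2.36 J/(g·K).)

m ≈ 66.7 g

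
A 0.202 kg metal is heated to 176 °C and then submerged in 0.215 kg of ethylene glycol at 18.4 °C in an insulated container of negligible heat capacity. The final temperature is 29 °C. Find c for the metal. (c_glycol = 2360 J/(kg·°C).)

c ≈ 181 J/(kg·°C)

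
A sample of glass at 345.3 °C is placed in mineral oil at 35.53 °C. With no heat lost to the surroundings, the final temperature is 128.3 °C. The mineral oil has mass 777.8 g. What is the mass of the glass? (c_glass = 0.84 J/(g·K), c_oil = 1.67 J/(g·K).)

m ≈ 661 g

Heat lost by the glass = heat gained by the oil:
m·0.84·(345.3 − 128.3) = 777.8·1.67·(128.3 − 35.53)
182.28 m = 120501  ⇒  m ≈ 661.1 g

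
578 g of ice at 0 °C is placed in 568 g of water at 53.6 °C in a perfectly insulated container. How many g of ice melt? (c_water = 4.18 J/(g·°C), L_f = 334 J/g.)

m_melted ≈ 381 g

Water can give up m c ΔT = 568×4.18×53.6 = 127259 J before reaching 0 °C.
Melting all 578 g of ice would need 578×334 = 193052 J.
That's not enough to melt it all — equilibrium is at 0 °C with ice remaining.
m_melted×334 = 127259  ⇒  m_melted ≈ 381 g.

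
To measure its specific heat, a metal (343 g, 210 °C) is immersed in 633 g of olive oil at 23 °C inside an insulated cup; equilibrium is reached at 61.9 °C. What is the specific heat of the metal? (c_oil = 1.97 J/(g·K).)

c ≈ 0.955 J/(g·K)

m_s c (T_s − T_f) = m_oil c_oil (T_f − T_0):
343×c×(210 − 61.9) = 633×1.97×(61.9 − 23)
50798 c = 48509  ⇒  c ≈ 0.9549 J/(g·K)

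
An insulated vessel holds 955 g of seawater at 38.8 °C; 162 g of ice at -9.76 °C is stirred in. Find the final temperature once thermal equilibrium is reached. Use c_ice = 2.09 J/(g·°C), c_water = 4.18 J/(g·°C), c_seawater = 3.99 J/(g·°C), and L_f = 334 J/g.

Let T be the final temperature. ΣQ_i = 0:
warm ice to 0 °C: 162×2.09×(0 − (-9.76)) = 3304.5; melt ice: 162×334 = 54108; warm the meltwater: 677.16 T; seawater cools: 955×3.99×(T − 38.8) = 3810.5(T − 38.8)
4487.6 T = 147845 − 57413 = 90433
T ≈ 20.15 °C. Since T > 0 °C, the all-ice-melts assumption holds.

T_f ≈ 20.2 °C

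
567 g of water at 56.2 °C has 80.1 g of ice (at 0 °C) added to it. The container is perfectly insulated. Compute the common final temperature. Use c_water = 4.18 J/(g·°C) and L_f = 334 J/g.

T_f ≈ 39.4 °C

Energy conservation, ΣQ = 0:
melt ice: 80.1×334 = 26753; warm the meltwater: 334.82 T; water: 2370.1(T − 56.2)
2704.9 T = 133197 − 26753 = 106444
T ≈ 39.35 °C. Since T > 0 °C, the all-ice-melts assumption holds.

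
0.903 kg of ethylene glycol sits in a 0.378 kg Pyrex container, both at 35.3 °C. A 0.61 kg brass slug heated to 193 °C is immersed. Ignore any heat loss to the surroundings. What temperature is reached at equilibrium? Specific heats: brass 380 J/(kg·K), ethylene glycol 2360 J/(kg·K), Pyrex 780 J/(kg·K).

T_f ≈ 49.1 °C

T_f = Σ m_i c_i T_i / Σ m_i c_i:
T_f = (231.8·193 + 2131.1·35.3 + 294.84·35.3) / (231.8 + 2131.1 + 294.84)
    = 130372 / 2657.7 ≈ 49.05 °C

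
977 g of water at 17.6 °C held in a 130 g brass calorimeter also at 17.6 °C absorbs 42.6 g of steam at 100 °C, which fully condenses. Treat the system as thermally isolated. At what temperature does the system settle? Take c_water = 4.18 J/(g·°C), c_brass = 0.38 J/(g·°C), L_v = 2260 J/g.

T_f ≈ 43.3 °C

Let T be the final temperature. ΣQ_i = 0:
latent heat released on condensation: 42.6×2260 = 96276; condensed water 100 °C→T: 178.07(T − 100); original water: 4083.9(T − 17.6); cup: 49.4(T − 17.6)
4311.3 T = 96276 + 17807 + 72745 = 186828
T ≈ 43.33 °C (< 100 °C, so full condensation is consistent).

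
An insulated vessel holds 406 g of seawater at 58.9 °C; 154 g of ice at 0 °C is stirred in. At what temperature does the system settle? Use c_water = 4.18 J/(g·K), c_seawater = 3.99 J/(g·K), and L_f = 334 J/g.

Let T be the final temperature. ΣQ_i = 0:
fusion: m_ice L_f = 154·334 = 51436
  warm the meltwater: 643.72 T
  seawater: 1619.9(T − 58.9)
2263.7 T = 95414 − 51436 = 43978
T ≈ 19.43 °C — above 0 °C, consistent with complete melting.

T_f ≈ 19.4 °C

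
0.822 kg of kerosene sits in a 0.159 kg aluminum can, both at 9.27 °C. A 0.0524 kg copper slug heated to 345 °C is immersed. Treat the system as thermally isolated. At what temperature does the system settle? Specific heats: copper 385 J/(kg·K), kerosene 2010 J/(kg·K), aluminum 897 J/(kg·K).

Taking heat into each body as positive, Σ m c ΔT = 0:
0.0524×385×(T − 345) + 0.822×2010×(T − 9.27) + 0.159×897×(T − 9.27) = 0
1815 T = 23598
T = 23598/1815 ≈ 13.00 °C

T_f ≈ 13.0 °C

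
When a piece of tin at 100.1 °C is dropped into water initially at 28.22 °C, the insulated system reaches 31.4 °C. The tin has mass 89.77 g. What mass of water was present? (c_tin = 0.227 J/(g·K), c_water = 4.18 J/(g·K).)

Taking heat into each body as positive, Σ m c ΔT = 0:
89.77·0.227·(31.4 − 100.1) + m·4.18·(31.4 − 28.22) = 0
13.29 m = 1400
m = 1400/13.29 ≈ 105.3 g

m ≈ 105 g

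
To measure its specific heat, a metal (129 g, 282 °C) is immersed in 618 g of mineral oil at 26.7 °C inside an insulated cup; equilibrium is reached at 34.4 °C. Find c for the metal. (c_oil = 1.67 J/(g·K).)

c ≈ 0.249 J/(g·K)

m_s c (T_s − T_f) = m_oil c_oil (T_f − T_0):
129×c×(282 − 34.4) = 618×1.67×(34.4 − 26.7)
31940 c = 7946.9  ⇒  c ≈ 0.2488 J/(g·K)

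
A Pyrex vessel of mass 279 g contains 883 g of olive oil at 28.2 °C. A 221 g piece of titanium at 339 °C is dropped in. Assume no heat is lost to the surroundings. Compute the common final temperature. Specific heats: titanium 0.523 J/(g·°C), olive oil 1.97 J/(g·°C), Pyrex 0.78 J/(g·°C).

Conservation of energy gives ΣQ = 0:
221×0.523×(T − 339) + 883×1.97×(T − 28.2) + 279×0.78×(T − 28.2) = 0
115.58(T − 339) + 1739.5(T − 28.2) + 217.62(T − 28.2) = 0
(115.58 + 1739.5 + 217.62) T = 115.58×339 + 1739.5×28.2 + 217.62×28.2
T ≈ 45.53 °C

T_f ≈ 45.5 °C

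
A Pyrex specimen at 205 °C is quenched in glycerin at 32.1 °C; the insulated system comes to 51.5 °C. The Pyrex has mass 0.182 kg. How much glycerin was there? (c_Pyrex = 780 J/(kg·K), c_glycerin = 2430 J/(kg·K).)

Conservation of energy gives ΣQ = 0:
0.182×780×(51.5 − 205) + m×2430×(51.5 − 32.1) = 0
47142 m = 21791
m = 21791/47142 ≈ 0.4622 kg

m ≈ 0.462 kg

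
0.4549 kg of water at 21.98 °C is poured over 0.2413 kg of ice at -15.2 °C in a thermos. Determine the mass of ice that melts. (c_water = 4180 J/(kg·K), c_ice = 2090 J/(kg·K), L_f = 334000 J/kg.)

Cooling the water to 0 °C releases 0.4549·4180·21.98 = 41795 J.
Of that, 0.2413·2090·15.2 = 7665.6 J goes to bring the ice to 0 °C, leaving 34129 J.
Fully melting the ice requires m_ice L_f = 0.2413·334000 = 80594 J.
That's not enough to melt it all — equilibrium is at 0 °C with ice remaining.
Mass melted = 34129/334000 ≈ 0.1022 kg.

m_melted ≈ 0.102 kg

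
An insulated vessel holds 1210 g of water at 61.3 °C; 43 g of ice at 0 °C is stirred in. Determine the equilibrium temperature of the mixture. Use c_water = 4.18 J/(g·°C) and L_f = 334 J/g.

T_f ≈ 56.5 °C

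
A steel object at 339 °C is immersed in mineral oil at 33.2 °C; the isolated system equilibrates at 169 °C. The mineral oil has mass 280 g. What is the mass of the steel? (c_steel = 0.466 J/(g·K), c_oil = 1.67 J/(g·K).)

Heat gained plus heat lost sum to zero:
m·0.466·(169 − 339) + 280·1.67·(169 − 33.2) = 0
-79.22 m = -63500
m = -63500/-79.22 ≈ 801.6 g

m ≈ 802 g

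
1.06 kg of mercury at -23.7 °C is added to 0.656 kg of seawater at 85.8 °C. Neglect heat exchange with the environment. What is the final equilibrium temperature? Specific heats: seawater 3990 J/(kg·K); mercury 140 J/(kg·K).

T_f ≈ 79.9 °C

Energy conservation, ΣQ = 0:
0.656·3990·(T − 85.8) + 1.06·140·(T − (-23.7)) = 0
2617.4(T − 85.8) + 148.4(T − (-23.7)) = 0
(2617.4 + 148.4) T = 2617.4·85.8 + 148.4·(-23.7)
T ≈ 79.92 °C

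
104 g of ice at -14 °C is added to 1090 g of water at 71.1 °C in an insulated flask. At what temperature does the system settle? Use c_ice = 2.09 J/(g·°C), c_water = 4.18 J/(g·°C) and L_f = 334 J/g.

T_f ≈ 57.3 °C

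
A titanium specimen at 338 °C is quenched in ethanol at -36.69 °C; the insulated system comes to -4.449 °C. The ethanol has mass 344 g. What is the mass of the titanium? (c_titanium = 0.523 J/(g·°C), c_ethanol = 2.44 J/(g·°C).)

m ≈ 151 g

Taking heat into each body as positive, Σ m c ΔT = 0:
m·0.523·(-4.449 − 338) + 344·2.44·(-4.449 − (-36.69)) = 0
-179.1 m = -27062
m = -27062/-179.1 ≈ 151.1 g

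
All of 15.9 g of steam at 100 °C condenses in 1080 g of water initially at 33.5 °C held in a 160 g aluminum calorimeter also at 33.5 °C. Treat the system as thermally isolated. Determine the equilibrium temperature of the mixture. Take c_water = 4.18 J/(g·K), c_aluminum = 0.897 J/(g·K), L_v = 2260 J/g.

Let T be the final temperature. ΣQ_i = 0:
condense steam: −15.9·2260 = −35934; condensate cools 100→T: 15.9·4.18·(T − 100) = 66.46(T − 100); water warms: 1080·4.18·(T − 33.5) = 4514.4(T − 33.5); aluminum cup: 160·0.897·(T − 33.5) = 143.52(T − 33.5)
4724.4 T = 35934 + 6646.2 + 156040 = 198621
T ≈ 42.04 °C, under the boiling point, so the assumption holds.

T_f ≈ 42.0 °C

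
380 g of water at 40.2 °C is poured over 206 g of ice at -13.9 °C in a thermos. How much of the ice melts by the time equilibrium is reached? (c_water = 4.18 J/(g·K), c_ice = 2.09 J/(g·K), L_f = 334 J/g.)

Heat available from the water dropping to 0 °C: 380·4.18·40.2 = 63854 J.
Warming the ice to 0 °C takes 206·2.09·13.9 = 5984.5 J, leaving 57869 J for melting.
Melting all 206 g of ice would need 206·334 = 68804 J.
Since 57869 < 68804 J, not all the ice melts; equilibrium is at 0 °C.
m_melt = 57869 / L_f = 173.3 g.

m_melted ≈ 173 g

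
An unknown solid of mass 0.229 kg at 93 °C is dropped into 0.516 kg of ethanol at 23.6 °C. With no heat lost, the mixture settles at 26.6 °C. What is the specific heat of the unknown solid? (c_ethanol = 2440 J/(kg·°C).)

c ≈ 248 J/(kg·°C)

Net heat exchanged in the isolated system is zero:
0.229×c×(26.6 − 93) + 0.516×2440×(26.6 − 23.6) = 0
-15.21 c = -3777.1
c = -3777.1/-15.21 ≈ 248.4 J/(kg·°C)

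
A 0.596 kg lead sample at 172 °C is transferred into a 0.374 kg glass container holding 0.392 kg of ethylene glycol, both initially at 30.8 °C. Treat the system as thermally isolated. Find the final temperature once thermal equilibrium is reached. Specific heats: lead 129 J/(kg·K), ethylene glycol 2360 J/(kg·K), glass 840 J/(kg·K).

T_f ≈ 39.0 °C

T_f = Σ m_i c_i T_i / Σ m_i c_i:
T_f = (76.88*172 + 925.12*30.8 + 314.16*30.8) / (76.88 + 925.12 + 314.16)
    = 51394 / 1316.2 ≈ 39.05 °C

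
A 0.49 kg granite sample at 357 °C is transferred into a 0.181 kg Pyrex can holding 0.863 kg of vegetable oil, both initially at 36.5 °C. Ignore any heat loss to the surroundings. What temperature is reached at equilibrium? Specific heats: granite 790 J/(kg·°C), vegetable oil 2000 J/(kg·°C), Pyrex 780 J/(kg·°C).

T_f ≈ 91.5 °C

Energy conservation, ΣQ = 0:
0.49*790*(T − 357) + 0.863*2000*(T − 36.5) + 0.181*780*(T − 36.5) = 0
387.1(T − 357) + 1726(T − 36.5) + 141.18(T − 36.5) = 0
(387.1 + 1726 + 141.18) T = 387.1*357 + 1726*36.5 + 141.18*36.5
T = 206347/2254.3 ≈ 91.54 °C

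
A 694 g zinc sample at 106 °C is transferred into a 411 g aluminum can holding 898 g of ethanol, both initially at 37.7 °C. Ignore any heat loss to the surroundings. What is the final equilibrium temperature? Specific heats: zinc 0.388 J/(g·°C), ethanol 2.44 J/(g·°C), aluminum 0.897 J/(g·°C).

T_f ≈ 44.2 °C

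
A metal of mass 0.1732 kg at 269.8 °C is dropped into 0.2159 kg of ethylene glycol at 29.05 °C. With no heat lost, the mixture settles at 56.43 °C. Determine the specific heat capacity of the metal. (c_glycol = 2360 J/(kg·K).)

c ≈ 377 J/(kg·K)

Energy conservation, ΣQ = 0:
0.1732×c×(56.43 − 269.8) + 0.2159×2360×(56.43 − 29.05) = 0
-36.96 c = -13951
c = -13951/-36.96 ≈ 377.5 J/(kg·K)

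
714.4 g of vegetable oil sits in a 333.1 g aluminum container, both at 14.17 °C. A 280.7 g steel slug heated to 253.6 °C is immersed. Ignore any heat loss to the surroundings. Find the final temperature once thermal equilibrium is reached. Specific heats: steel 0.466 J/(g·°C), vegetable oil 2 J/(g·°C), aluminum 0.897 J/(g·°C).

Setting the total heat transfer to zero:
280.7×0.466×(T − 253.6) + 714.4×2×(T − 14.17) + 333.1×0.897×(T − 14.17) = 0
130.81(T − 253.6) + 1428.8(T − 14.17) + 298.79(T − 14.17) = 0
(130.81 + 1428.8 + 298.79) T = 130.81×253.6 + 1428.8×14.17 + 298.79×14.17
T = 57652 / 1858.4 = 31 °C

T_f ≈ 31.0 °C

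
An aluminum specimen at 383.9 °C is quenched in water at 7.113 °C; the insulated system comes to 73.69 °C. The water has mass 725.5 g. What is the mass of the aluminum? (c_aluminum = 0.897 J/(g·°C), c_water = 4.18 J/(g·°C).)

m ≈ 726 g

Conservation of energy gives ΣQ = 0:
m·0.897·(73.69 − 383.9) + 725.5·4.18·(73.69 − 7.113) = 0
-278.26 m = -201901
m = -201901/-278.26 ≈ 725.6 g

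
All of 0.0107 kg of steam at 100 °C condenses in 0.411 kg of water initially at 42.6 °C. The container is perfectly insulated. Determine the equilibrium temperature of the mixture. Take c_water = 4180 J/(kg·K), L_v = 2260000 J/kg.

T_f ≈ 57.8 °C

Let T be the final temperature. ΣQ_i = 0:
steam→water at 100 °C releases m L_v = 0.0107·2260000 = 24182; condensed water 100 °C→T: 44.73(T − 100); water warms: 0.411·4180·(T − 42.6) = 1718(T − 42.6)
1762.7 T = 24182 + 4472.6 + 73186 = 101841
T ≈ 57.78 °C (< 100 °C, so full condensation is consistent).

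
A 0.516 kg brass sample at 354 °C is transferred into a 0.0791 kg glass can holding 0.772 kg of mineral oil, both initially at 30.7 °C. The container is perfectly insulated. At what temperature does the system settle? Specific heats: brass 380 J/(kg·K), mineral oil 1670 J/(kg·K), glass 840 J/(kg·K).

With ΣQ=0 the equilibrium temperature is the m·c-weighted mean:
T_f = (196.08·354 + 1289.2·30.7 + 66.44·30.7) / (196.08 + 1289.2 + 66.44)
    = 111032 / 1551.8 ≈ 71.55 °C

T_f ≈ 71.6 °C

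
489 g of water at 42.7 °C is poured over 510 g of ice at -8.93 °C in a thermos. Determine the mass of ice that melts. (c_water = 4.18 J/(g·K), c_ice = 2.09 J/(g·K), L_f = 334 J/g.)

Cooling the water to 0 °C releases 489×4.18×42.7 = 87280 J.
Warming the ice to 0 °C takes 510×2.09×8.93 = 9518.5 J, leaving 77761 J for melting.
To melt every bit of ice: 510×334 = 170340 J.
Since 77761 < 170340 J, not all the ice melts; equilibrium is at 0 °C.
m_melt = 77761 / L_f = 232.8 g.

m_melted ≈ 233 g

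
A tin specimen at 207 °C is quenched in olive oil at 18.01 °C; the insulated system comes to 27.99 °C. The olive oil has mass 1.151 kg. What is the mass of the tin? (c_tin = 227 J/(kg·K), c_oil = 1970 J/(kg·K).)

m ≈ 0.557 kg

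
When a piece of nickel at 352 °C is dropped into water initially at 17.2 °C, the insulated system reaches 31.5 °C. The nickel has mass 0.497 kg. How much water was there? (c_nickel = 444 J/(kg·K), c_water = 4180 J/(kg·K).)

|Q_nickel| = |Q_water|:
0.497·444·(352 − 31.5) = m·4180·(31.5 − 17.2)
59774 m = 70724  ⇒  m ≈ 1.183 kg

m ≈ 1.18 kg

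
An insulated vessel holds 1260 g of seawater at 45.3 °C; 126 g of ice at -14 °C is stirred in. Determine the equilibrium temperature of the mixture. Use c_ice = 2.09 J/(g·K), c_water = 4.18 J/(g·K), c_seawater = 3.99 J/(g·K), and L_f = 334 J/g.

T_f ≈ 32.8 °C

Energy balance with sensible and latent terms:
warm ice to 0 °C: 126·2.09·(0 − (-14)) = 3686.8; latent heat to melt: 126·334 = 42084; meltwater 0→T: 126·4.18·T = 526.68 T; seawater cools: 1260·3.99·(T − 45.3) = 5027.4(T − 45.3)
5554.1 T = 227741 − 45771 = 181970
T ≈ 32.76 °C. Since T > 0 °C, the all-ice-melts assumption holds.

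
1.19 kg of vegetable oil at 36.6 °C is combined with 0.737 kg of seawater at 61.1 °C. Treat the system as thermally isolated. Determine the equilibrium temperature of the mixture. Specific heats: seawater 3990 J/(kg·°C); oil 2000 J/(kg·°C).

Heat gained plus heat lost sum to zero:
0.737·3990·(T − 61.1) + 1.19·2000·(T − 36.6) = 0
2940.6(T − 61.1) + 2380(T − 36.6) = 0
(2940.6 + 2380) T = 2940.6·61.1 + 2380·36.6
T = 266780 / 5320.6 = 50.1 °C

T_f ≈ 50.1 °C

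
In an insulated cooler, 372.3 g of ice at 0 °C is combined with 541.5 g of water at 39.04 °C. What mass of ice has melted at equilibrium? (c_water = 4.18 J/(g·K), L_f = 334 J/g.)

m_melted ≈ 265 g

Cooling the water to 0 °C releases 541.5·4.18·39.04 = 88366 J.
Melting all 372.3 g of ice would need 372.3·334 = 124348 J.
That's not enough to melt it all — equilibrium is at 0 °C with ice remaining.
m_melt = 88366 / L_f = 264.6 g.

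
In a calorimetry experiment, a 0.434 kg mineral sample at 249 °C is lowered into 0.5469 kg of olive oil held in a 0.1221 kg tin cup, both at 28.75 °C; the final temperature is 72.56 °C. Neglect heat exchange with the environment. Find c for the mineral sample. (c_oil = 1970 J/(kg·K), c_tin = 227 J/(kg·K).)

Setting the total heat transfer to zero:
0.434·c·(72.56 − 249) + 0.5469·1970·(72.56 − 28.75) + 0.1221·227·(72.56 − 28.75) = 0
-76.57 c = -48415
c = -48415/-76.57 ≈ 632.3 J/(kg·K)

c ≈ 632 J/(kg·K)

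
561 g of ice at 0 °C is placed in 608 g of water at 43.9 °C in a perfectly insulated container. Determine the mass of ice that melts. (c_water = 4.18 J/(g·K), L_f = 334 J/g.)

Water can give up m c ΔT = 608·4.18·43.9 = 111569 J before reaching 0 °C.
To melt every bit of ice: 561·334 = 187374 J.
Since 111569 < 187374 J, not all the ice melts; equilibrium is at 0 °C.
Mass melted = 111569/334 ≈ 334 g.

m_melted ≈ 334 g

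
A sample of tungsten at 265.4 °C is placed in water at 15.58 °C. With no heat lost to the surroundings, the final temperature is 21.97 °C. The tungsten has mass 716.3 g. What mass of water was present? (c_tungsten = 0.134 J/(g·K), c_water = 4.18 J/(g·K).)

m ≈ 875 g

Net heat exchanged in the isolated system is zero:
716.3·0.134·(21.97 − 265.4) + m·4.18·(21.97 − 15.58) = 0
26.71 m = 23365
m = 23365/26.71 ≈ 874.8 g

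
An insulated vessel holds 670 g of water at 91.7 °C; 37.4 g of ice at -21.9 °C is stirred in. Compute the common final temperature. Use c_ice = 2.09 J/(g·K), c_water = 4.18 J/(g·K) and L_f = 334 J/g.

T_f ≈ 82.0 °C

Energy balance with sensible and latent terms:
ice -21.9→0 °C: 37.4·2.09·21.9 = 1711.8
  melt ice: 37.4·334 = 12492
  meltwater 0→T: 37.4·4.18·T = 156.33 T
  water: 2800.6(T − 91.7)
2956.9 T = 256815 − 14203 = 242612
T ≈ 82.05 °C (positive, so assuming full melt was valid).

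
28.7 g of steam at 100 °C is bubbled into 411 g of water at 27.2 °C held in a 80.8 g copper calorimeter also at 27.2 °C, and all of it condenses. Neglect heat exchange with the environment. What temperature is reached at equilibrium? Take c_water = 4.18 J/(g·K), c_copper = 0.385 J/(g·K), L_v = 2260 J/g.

T_f ≈ 66.6 °C

Conservation of energy gives ΣQ = 0:
latent heat released on condensation: 28.7·2260 = 64862; condensed water 100 °C→T: 119.97(T − 100); original water: 1718(T − 27.2); cup: 31.11(T − 27.2)
1869.1 T = 64862 + 11997 + 47575 = 124434
T ≈ 66.58 °C (< 100 °C, so full condensation is consistent).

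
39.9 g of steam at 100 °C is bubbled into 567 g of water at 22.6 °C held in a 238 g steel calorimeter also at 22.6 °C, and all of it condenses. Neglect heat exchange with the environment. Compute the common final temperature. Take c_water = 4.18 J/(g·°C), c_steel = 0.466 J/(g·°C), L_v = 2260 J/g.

Net heat exchanged in the isolated system is zero:
latent heat released on condensation: 39.9·2260 = 90174
  condensed water 100 °C→T: 166.78(T − 100)
  water warms: 567·4.18·(T − 22.6) = 2370.1(T − 22.6)
  cup: 110.91(T − 22.6)
2647.8 T = 90174 + 16678 + 56070 = 162922
T ≈ 61.53 °C (< 100 °C, so full condensation is consistent).

T_f ≈ 61.5 °C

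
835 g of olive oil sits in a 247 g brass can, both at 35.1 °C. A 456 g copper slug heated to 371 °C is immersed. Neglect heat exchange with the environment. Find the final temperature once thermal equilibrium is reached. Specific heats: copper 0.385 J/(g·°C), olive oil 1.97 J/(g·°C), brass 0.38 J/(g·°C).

Heat gained plus heat lost sum to zero:
456·0.385·(T − 371) + 835·1.97·(T − 35.1) + 247·0.38·(T − 35.1) = 0
175.56(T − 371) + 1645(T − 35.1) + 93.86(T − 35.1) = 0
1914.4 T = 126165
T = 126165 / 1914.4 = 65.9 °C

T_f ≈ 65.9 °C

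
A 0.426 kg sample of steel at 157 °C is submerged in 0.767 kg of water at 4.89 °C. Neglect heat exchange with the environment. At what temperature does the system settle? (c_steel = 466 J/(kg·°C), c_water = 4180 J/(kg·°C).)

T_f ≈ 13.8 °C

|Q_steel| = |Q_water|:
0.426·466·(157 − T) = 0.767·4180·(T − 4.89)
198.52(157 − T) = 3206.1(T − 4.89)
3404.6 T = 46845  ⇒  T ≈ 13.76 °C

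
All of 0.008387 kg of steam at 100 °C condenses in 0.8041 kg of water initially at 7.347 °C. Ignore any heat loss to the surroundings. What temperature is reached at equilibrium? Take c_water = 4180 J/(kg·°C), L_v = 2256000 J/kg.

Heat gained plus heat lost sum to zero:
condense steam: −0.008387·2256000 = −18921
  condensate cools 100→T: 0.008387·4180·(T − 100) = 35.06(T − 100)
  original water: 3361.1(T − 7.347)
3396.2 T = 18921 + 3505.8 + 24694 = 47121
T ≈ 13.87 °C, under the boiling point, so the assumption holds.

T_f ≈ 13.9 °C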